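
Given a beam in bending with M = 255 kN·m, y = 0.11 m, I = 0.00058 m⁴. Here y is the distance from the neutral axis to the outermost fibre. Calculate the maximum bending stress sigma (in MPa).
Model: a beam in bending, so sigma = (M·y) / I.
Convert to SI units:
  M = 255 kN·m = 255000 N·m
Substitute:
  sigma = (255000 × 0.11) / 0.00058
  sigma = 4.836 × 10⁷ Pa
Convert: sigma = 4.836 × 10⁷ Pa = 48.36 MPa
Final answer: sigma = 48.36 MPa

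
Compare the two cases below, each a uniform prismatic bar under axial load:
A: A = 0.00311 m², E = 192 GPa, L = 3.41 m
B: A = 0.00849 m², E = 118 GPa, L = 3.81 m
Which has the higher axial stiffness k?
Model: a uniform prismatic bar under axial load, so k = (A·E) / L (SI units).
  A: k = (0.00311 × (1.92 × 10¹¹)) / 3.41 = 1.751 × 10⁸ N/m = 175.1 MN/m
  B: k = (0.00849 × (1.18 × 10¹¹)) / 3.81 = 2.629 × 10⁸ N/m = 262.9 MN/m
262.9 MN/m > 175.1 MN/m, so B is larger.
Final answer: B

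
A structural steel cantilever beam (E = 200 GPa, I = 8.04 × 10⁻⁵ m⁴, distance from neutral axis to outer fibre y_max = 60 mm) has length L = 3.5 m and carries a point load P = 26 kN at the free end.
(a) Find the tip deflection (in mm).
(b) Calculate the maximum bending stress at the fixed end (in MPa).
(a) Tip deflection of a cantilever with an end point load: δ = P·L^3 / (3·E·I). Convert P = 26 kN = 26000 N, E = 200 GPa = 2 × 10¹¹ Pa.
  δ = (26000 × 3.5^3) / (3 × (2 × 10¹¹) × (8.04 × 10⁻⁵)) = 0.02311 m = 23.11 mm
(b) Maximum bending moment at the fixed end: M = P·L = 26000 × 3.5 = 91000 N·m. Convert y_max = 60 mm = 0.06 m.
  σ = M·y_max / I = (91000 × 0.06) / (8.04 × 10⁻⁵) = 6.791 × 10⁷ Pa = 67.91 MPa
Final answer: (a) δ = 23.11 mm, (b) σ = 67.91 MPa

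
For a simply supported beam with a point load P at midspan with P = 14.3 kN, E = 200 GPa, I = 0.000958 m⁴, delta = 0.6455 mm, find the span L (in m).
Model: a simply supported beam with a point load P at midspan, so delta = (P·L^3) / (48·E·I).
Solve for L: L = ((48·delta·E·I) / P)^(1/3).
Convert to SI units:
  P = 14.3 kN = 14300 N
  E = 200 GPa = 2 × 10¹¹ Pa
  delta = 0.6455 mm = 0.0006455 m
Substitute:
  L = ((48 × 0.0006455 × (2 × 10¹¹) × 0.000958) / 14300)^(1/3)
  L = 7.46 m
Final answer: L = 7.46 m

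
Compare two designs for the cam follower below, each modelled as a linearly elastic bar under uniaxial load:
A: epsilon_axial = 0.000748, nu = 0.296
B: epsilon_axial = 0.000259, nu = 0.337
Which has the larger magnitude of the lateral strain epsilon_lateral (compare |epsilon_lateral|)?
Model: a linearly elastic bar under uniaxial load, so epsilon_lateral = -nu·epsilon_axial (SI units).
  A: epsilon_lateral = -(0.296 × 0.000748) = -0.0002214
  B: epsilon_lateral = -(0.337 × 0.000259) = -8.728 × 10⁻⁵
|epsilon_lateral|: A = 0.0002214, B = 8.728 × 10⁻⁵, so A is larger in magnitude.
Final answer: A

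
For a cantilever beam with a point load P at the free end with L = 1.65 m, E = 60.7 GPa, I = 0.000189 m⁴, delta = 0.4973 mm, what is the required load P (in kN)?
Model: a cantilever beam with a point load P at the free end, so delta = (P·L^3) / (3·E·I).
Solve for P: P = (3·delta·E·I) / L^3.
Convert to SI units:
  E = 60.7 GPa = 6.07 × 10¹⁰ Pa
  delta = 0.4973 mm = 0.0004973 m
Substitute:
  P = (3 × 0.0004973 × (6.07 × 10¹⁰) × 0.000189) / 1.65^3
  P = 3810 N
Convert: P = 3810 N = 3.81 kN
Final answer: P = 3.81 kN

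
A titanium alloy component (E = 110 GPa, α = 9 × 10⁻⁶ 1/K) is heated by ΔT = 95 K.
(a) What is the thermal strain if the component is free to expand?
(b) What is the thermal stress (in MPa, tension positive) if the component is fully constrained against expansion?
(a) Free thermal strain ε_th = α·ΔT = (9 × 10⁻⁶) × 95 = 0.000855
(b) Fully constrained, the expansion is suppressed, so σ = -E·α·ΔT. Convert E = 110 GPa = 1.1 × 10¹¹ Pa.
  σ = -(1.1 × 10¹¹) × (9 × 10⁻⁶) × 95 = -9.405 × 10⁷ Pa = -94.05 MPa (compressive)
Final answer: (a) ε_th = 0.000855, (b) σ = -94.05 MPa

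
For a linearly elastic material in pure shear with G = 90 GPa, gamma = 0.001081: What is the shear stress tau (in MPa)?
Model: a linearly elastic material in pure shear, so tau = G·gamma.
Convert to SI units:
  G = 90 GPa = 9 × 10¹⁰ Pa
Substitute:
  tau = (9 × 10¹⁰) × 0.001081
  tau = 9.729 × 10⁷ Pa
Convert: tau = 9.729 × 10⁷ Pa = 97.29 MPa
Final answer: tau = 97.29 MPa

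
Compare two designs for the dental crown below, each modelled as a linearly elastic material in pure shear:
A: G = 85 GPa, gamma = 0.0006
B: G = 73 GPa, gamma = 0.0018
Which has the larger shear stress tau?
Model: a linearly elastic material in pure shear, so tau = G·gamma (SI units).
  A: tau = (8.5 × 10¹⁰) × 0.0006 = 5.1 × 10⁷ Pa = 51 MPa
  B: tau = (7.3 × 10¹⁰) × 0.0018 = 1.314 × 10⁸ Pa = 131.4 MPa
131.4 MPa > 51 MPa, so B is larger.
Final answer: B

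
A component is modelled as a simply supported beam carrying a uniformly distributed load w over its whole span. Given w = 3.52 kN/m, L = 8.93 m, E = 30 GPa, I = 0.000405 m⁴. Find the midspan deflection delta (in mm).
Model: a simply supported beam carrying a uniformly distributed load w over its whole span, so delta = (5·w·L^4) / (384·E·I).
Convert to SI units:
  w = 3.52 kN/m = 3520 N/m
  E = 30 GPa = 3 × 10¹⁰ Pa
Substitute:
  delta = (5 × 3520 × 8.93^4) / (384 × (3 × 10¹⁰) × 0.000405)
  delta = 0.02399 m
Convert: delta = 0.02399 m = 23.99 mm
Final answer: delta = 23.99 mm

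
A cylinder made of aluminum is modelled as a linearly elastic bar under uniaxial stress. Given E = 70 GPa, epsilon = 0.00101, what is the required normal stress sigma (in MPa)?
Model: a linearly elastic bar under uniaxial stress, so epsilon = sigma / E.
Solve for sigma: sigma = epsilon·E.
Convert to SI units:
  E = 70 GPa = 7 × 10¹⁰ Pa
Substitute:
  sigma = 0.00101 × (7 × 10¹⁰)
  sigma = 7.07 × 10⁷ Pa
Convert: sigma = 7.07 × 10⁷ Pa = 70.7 MPa
Final answer: sigma = 70.7 MPa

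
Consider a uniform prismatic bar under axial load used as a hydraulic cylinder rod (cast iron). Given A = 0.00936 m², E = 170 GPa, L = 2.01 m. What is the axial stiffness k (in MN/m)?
Model: a uniform prismatic bar under axial load, so k = (A·E) / L.
Convert to SI units:
  E = 170 GPa = 1.7 × 10¹¹ Pa
Substitute:
  k = (0.00936 × (1.7 × 10¹¹)) / 2.01
  k = 7.916 × 10⁸ N/m
Convert: k = 7.916 × 10⁸ N/m = 791.6 MN/m
Final answer: k = 791.6 MN/m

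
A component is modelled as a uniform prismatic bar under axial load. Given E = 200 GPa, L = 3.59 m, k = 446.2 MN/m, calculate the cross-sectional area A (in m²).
Model: a uniform prismatic bar under axial load, so k = (A·E) / L.
Solve for A: A = (k·L) / E.
Convert to SI units:
  E = 200 GPa = 2 × 10¹¹ Pa
  k = 446.2 MN/m = 4.462 × 10⁸ N/m
Substitute:
  A = ((4.462 × 10⁸) × 3.59) / (2 × 10¹¹)
  A = 0.008009 m²
Final answer: A = 0.008009 m²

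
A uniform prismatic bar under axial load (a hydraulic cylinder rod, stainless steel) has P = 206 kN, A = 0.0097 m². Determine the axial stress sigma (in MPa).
Model: a uniform prismatic bar under axial load, so sigma = P / A.
Convert to SI units:
  P = 206 kN = 206000 N
Substitute:
  sigma = 206000 / 0.0097
  sigma = 2.124 × 10⁷ Pa
Convert: sigma = 2.124 × 10⁷ Pa = 21.24 MPa
Final answer: sigma = 21.24 MPa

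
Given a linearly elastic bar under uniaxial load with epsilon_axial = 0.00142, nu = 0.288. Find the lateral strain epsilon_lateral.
Model: a linearly elastic bar under uniaxial load, so epsilon_lateral = -nu·epsilon_axial.
Substitute:
  epsilon_lateral = -(0.288 × 0.00142)
  epsilon_lateral = -0.000409
Final answer: epsilon_lateral = -0.000409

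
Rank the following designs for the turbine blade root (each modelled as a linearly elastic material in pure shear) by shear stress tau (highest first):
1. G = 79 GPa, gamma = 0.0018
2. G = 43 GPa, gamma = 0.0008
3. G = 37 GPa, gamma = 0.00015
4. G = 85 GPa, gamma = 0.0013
Model: a linearly elastic material in pure shear, so tau = G·gamma (SI units).
  Case 1: tau = (7.9 × 10¹⁰) × 0.0018 = 1.422 × 10⁸ Pa = 142.2 MPa
  Case 2: tau = (4.3 × 10¹⁰) × 0.0008 = 3.44 × 10⁷ Pa = 34.4 MPa
  Case 3: tau = (3.7 × 10¹⁰) × 0.00015 = 5.55 × 10⁶ Pa = 5.55 MPa
  Case 4: tau = (8.5 × 10¹⁰) × 0.0013 = 1.105 × 10⁸ Pa = 110.5 MPa
Ordering: 142.2 MPa (case 1) > 110.5 MPa (case 4) > 34.4 MPa (case 2) > 5.55 MPa (case 3)
Final answer: 1, 4, 2, 3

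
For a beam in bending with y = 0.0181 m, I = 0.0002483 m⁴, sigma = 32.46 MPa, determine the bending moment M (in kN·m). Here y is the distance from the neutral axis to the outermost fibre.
Model: a beam in bending, so sigma = (M·y) / I.
Solve for M: M = (sigma·I) / y.
Convert to SI units:
  sigma = 32.46 MPa = 3.246 × 10⁷ Pa
Substitute:
  M = ((3.246 × 10⁷) × 0.0002483) / 0.0181
  M = 445300 N·m
Convert: M = 445300 N·m = 445.3 kN·m
Final answer: M = 445.3 kN·m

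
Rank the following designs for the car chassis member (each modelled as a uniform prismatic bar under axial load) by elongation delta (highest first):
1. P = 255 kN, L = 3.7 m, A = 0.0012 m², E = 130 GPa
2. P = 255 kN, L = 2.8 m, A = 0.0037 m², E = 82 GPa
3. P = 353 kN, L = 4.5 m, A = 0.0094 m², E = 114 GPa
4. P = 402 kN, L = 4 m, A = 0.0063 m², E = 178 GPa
Model: a uniform prismatic bar under axial load, so delta = (P·L) / (A·E) (SI units).
  Case 1: delta = (255000 × 3.7) / (0.0012 × (1.3 × 10¹¹)) = 0.006048 m = 6.048 mm
  Case 2: delta = (255000 × 2.8) / (0.0037 × (8.2 × 10¹⁰)) = 0.002353 m = 2.353 mm
  Case 3: delta = (353000 × 4.5) / (0.0094 × (1.14 × 10¹¹)) = 0.001482 m = 1.482 mm
  Case 4: delta = (402000 × 4) / (0.0063 × (1.78 × 10¹¹)) = 0.001434 m = 1.434 mm
Ordering: 6.048 mm (case 1) > 2.353 mm (case 2) > 1.482 mm (case 3) > 1.434 mm (case 4)
Final answer: 1, 2, 3, 4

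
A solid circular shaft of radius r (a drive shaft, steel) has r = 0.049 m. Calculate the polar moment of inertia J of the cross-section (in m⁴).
Model: a solid circular shaft of radius r, so J = (π·r^4) / 2.
Substitute:
  J = (π × 0.049^4) / 2
  J = 9.055 × 10⁻⁶ m⁴
Final answer: J = 9.055 × 10⁻⁶ m⁴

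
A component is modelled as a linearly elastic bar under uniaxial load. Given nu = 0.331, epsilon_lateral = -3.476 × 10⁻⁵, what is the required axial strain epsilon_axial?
Model: a linearly elastic bar under uniaxial load, so epsilon_lateral = -nu·epsilon_axial.
Solve for epsilon_axial: epsilon_axial = -epsilon_lateral / nu.
Substitute:
  epsilon_axial = -(-3.476 × 10⁻⁵) / 0.331
  epsilon_axial = 0.000105
Final answer: epsilon_axial = 0.000105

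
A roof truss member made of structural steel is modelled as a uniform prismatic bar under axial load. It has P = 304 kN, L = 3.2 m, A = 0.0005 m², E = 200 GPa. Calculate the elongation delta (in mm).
Model: a uniform prismatic bar under axial load, so delta = (P·L) / (A·E).
Convert to SI units:
  P = 304 kN = 304000 N
  E = 200 GPa = 2 × 10¹¹ Pa
Substitute:
  delta = (304000 × 3.2) / (0.0005 × (2 × 10¹¹))
  delta = 0.009728 m
Convert: delta = 0.009728 m = 9.728 mm
Final answer: delta = 9.728 mm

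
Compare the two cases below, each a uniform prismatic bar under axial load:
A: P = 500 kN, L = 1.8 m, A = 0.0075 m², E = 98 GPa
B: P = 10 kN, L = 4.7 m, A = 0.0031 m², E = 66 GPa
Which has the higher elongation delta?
Model: a uniform prismatic bar under axial load, so delta = (P·L) / (A·E) (SI units).
  A: delta = (500000 × 1.8) / (0.0075 × (9.8 × 10¹⁰)) = 0.001224 m = 1.224 mm
  B: delta = (10000 × 4.7) / (0.0031 × (6.6 × 10¹⁰)) = 0.0002297 m = 0.2297 mm
1.224 mm > 0.2297 mm, so A is larger.
Final answer: A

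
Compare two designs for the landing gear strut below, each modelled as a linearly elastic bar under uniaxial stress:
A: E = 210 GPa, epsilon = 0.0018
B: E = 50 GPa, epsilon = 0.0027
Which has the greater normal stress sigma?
Model: a linearly elastic bar under uniaxial stress, so sigma = E·epsilon (SI units).
  A: sigma = (2.1 × 10¹¹) × 0.0018 = 3.78 × 10⁸ Pa = 378 MPa
  B: sigma = (5 × 10¹⁰) × 0.0027 = 1.35 × 10⁸ Pa = 135 MPa
378 MPa > 135 MPa, so A is larger.
Final answer: A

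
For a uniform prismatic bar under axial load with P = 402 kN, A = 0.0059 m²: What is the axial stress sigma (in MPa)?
Model: a uniform prismatic bar under axial load, so sigma = P / A.
Convert to SI units:
  P = 402 kN = 402000 N
Substitute:
  sigma = 402000 / 0.0059
  sigma = 6.814 × 10⁷ Pa
Convert: sigma = 6.814 × 10⁷ Pa = 68.14 MPa
Final answer: sigma = 68.14 MPa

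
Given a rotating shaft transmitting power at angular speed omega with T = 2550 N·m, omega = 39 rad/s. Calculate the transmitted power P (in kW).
Model: a rotating shaft transmitting power at angular speed omega, so P = T·omega.
Substitute:
  P = 2550 × 39
  P = 99450 W
Convert: P = 99450 W = 99.45 kW
Final answer: P = 99.45 kW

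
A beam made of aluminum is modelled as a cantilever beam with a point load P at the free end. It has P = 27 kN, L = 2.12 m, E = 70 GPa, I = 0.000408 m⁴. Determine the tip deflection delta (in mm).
Model: a cantilever beam with a point load P at the free end, so delta = (P·L^3) / (3·E·I).
Convert to SI units:
  P = 27 kN = 27000 N
  E = 70 GPa = 7 × 10¹⁰ Pa
Substitute:
  delta = (27000 × 2.12^3) / (3 × (7 × 10¹⁰) × 0.000408)
  delta = 0.003003 m
Convert: delta = 0.003003 m = 3.003 mm
Final answer: delta = 3.003 mm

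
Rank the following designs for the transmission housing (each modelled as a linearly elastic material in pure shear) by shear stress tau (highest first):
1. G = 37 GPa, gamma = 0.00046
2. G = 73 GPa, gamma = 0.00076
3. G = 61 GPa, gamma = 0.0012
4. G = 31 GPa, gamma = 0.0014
Model: a linearly elastic material in pure shear, so tau = G·gamma (SI units).
  Case 1: tau = (3.7 × 10¹⁰) × 0.00046 = 1.702 × 10⁷ Pa = 17.02 MPa
  Case 2: tau = (7.3 × 10¹⁰) × 0.00076 = 5.548 × 10⁷ Pa = 55.48 MPa
  Case 3: tau = (6.1 × 10¹⁰) × 0.0012 = 7.32 × 10⁷ Pa = 73.2 MPa
  Case 4: tau = (3.1 × 10¹⁰) × 0.0014 = 4.34 × 10⁷ Pa = 43.4 MPa
Ordering: 73.2 MPa (case 3) > 55.48 MPa (case 2) > 43.4 MPa (case 4) > 17.02 MPa (case 1)
Final answer: 3, 2, 4, 1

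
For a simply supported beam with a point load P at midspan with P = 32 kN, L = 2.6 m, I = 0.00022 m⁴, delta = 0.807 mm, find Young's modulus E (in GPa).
Model: a simply supported beam with a point load P at midspan, so delta = (P·L^3) / (48·E·I).
Solve for E: E = (P·L^3) / (48·delta·I).
Convert to SI units:
  P = 32 kN = 32000 N
  delta = 0.807 mm = 0.000807 m
Substitute:
  E = (32000 × 2.6^3) / (48 × 0.000807 × 0.00022)
  E = 6.6 × 10¹⁰ Pa
Convert: E = 6.6 × 10¹⁰ Pa = 66 GPa
Final answer: E = 66 GPa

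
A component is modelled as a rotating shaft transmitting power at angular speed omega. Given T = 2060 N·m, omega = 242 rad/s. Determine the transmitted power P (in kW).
Model: a rotating shaft transmitting power at angular speed omega, so P = T·omega.
Substitute:
  P = 2060 × 242
  P = 498500 W
Convert: P = 498500 W = 498.5 kW
Final answer: P = 498.5 kW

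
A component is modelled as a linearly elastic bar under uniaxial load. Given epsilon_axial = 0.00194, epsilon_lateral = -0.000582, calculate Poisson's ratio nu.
Model: a linearly elastic bar under uniaxial load, so epsilon_lateral = -nu·epsilon_axial.
Solve for nu: nu = -epsilon_lateral / epsilon_axial.
Substitute:
  nu = -(-0.000582) / 0.00194
  nu = 0.3
Final answer: nu = 0.3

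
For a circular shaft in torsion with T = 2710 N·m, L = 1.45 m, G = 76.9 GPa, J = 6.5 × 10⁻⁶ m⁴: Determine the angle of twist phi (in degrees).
Model: a circular shaft in torsion, so phi = (T·L) / (G·J).
Convert to SI units:
  G = 76.9 GPa = 7.69 × 10¹⁰ Pa
Substitute:
  phi = (2710 × 1.45) / ((7.69 × 10¹⁰) × (6.5 × 10⁻⁶))
  phi = 0.007861 rad
Convert to degrees: phi = 0.007861 × 180/π = 0.4504°
Final answer: phi = 0.4504°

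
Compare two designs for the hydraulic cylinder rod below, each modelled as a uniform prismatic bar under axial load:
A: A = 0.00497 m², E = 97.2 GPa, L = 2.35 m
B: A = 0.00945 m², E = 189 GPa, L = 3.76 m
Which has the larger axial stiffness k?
Model: a uniform prismatic bar under axial load, so k = (A·E) / L (SI units).
  A: k = (0.00497 × (9.72 × 10¹⁰)) / 2.35 = 2.056 × 10⁸ N/m = 205.6 MN/m
  B: k = (0.00945 × (1.89 × 10¹¹)) / 3.76 = 4.75 × 10⁸ N/m = 475 MN/m
475 MN/m > 205.6 MN/m, so B is larger.
Final answer: B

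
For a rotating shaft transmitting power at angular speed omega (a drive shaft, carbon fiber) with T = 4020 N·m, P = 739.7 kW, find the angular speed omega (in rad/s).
Model: a rotating shaft transmitting power at angular speed omega, so P = T·omega.
Solve for omega: omega = P / T.
Convert to SI units:
  P = 739.7 kW = 739700 W
Substitute:
  omega = 739700 / 4020
  omega = 184 rad/s
Final answer: omega = 184 rad/s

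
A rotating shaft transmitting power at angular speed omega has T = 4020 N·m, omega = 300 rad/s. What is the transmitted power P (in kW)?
Model: a rotating shaft transmitting power at angular speed omega, so P = T·omega.
Substitute:
  P = 4020 × 300
  P = 1.206 × 10⁶ W
Convert: P = 1.206 × 10⁶ W = 1206 kW
Final answer: P = 1206 kW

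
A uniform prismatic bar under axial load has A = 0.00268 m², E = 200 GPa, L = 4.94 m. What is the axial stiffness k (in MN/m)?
Model: a uniform prismatic bar under axial load, so k = (A·E) / L.
Convert to SI units:
  E = 200 GPa = 2 × 10¹¹ Pa
Substitute:
  k = (0.00268 × (2 × 10¹¹)) / 4.94
  k = 1.085 × 10⁸ N/m
Convert: k = 1.085 × 10⁸ N/m = 108.5 MN/m
Final answer: k = 108.5 MN/m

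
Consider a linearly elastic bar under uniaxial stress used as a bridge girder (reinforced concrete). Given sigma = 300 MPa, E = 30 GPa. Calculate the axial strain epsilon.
Model: a linearly elastic bar under uniaxial stress, so epsilon = sigma / E.
Convert to SI units:
  sigma = 300 MPa = 3 × 10⁸ Pa
  E = 30 GPa = 3 × 10¹⁰ Pa
Substitute:
  epsilon = (3 × 10⁸) / (3 × 10¹⁰)
  epsilon = 0.01
Final answer: epsilon = 0.01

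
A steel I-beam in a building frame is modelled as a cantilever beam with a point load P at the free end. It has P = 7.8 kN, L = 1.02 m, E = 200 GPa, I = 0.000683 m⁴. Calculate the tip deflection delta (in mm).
Model: a cantilever beam with a point load P at the free end, so delta = (P·L^3) / (3·E·I).
Convert to SI units:
  P = 7.8 kN = 7800 N
  E = 200 GPa = 2 × 10¹¹ Pa
Substitute:
  delta = (7800 × 1.02^3) / (3 × (2 × 10¹¹) × 0.000683)
  delta = 2.02 × 10⁻⁵ m
Convert: delta = 2.02 × 10⁻⁵ m = 0.0202 mm
Final answer: delta = 0.0202 mm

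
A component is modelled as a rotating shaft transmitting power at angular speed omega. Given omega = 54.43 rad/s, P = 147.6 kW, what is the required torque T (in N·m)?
Model: a rotating shaft transmitting power at angular speed omega, so P = T·omega.
Solve for T: T = P / omega.
Convert to SI units:
  P = 147.6 kW = 147600 W
Substitute:
  T = 147600 / 54.43
  T = 2712 N·m
Final answer: T = 2712 N·m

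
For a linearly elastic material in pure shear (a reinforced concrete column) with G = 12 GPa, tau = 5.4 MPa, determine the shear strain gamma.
Model: a linearly elastic material in pure shear, so tau = G·gamma.
Solve for gamma: gamma = tau / G.
Convert to SI units:
  G = 12 GPa = 1.2 × 10¹⁰ Pa
  tau = 5.4 MPa = 5.4 × 10⁶ Pa
Substitute:
  gamma = (5.4 × 10⁶) / (1.2 × 10¹⁰)
  gamma = 0.00045
Final answer: gamma = 0.00045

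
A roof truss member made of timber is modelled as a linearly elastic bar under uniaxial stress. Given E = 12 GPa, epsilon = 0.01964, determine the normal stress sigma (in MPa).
Model: a linearly elastic bar under uniaxial stress, so epsilon = sigma / E.
Solve for sigma: sigma = epsilon·E.
Convert to SI units:
  E = 12 GPa = 1.2 × 10¹⁰ Pa
Substitute:
  sigma = 0.01964 × (1.2 × 10¹⁰)
  sigma = 2.357 × 10⁸ Pa
Convert: sigma = 2.357 × 10⁸ Pa = 235.7 MPa
Final answer: sigma = 235.7 MPa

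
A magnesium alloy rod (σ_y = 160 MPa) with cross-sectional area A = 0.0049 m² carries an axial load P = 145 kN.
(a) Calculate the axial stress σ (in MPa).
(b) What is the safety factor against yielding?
(a) Axial stress σ = P/A. Convert P = 145 kN = 145000 N.
  σ = 145000 / 0.0049 = 2.959 × 10⁷ Pa = 29.59 MPa
(b) Safety factor SF = σ_y/σ = 160 / 29.59 = 5.407
Final answer: (a) σ = 29.59 MPa, (b) SF = 5.407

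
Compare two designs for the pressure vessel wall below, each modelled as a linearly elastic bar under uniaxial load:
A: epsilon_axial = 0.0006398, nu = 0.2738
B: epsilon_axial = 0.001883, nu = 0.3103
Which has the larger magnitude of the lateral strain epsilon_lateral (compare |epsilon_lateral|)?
Model: a linearly elastic bar under uniaxial load, so epsilon_lateral = -nu·epsilon_axial (SI units).
  A: epsilon_lateral = -(0.2738 × 0.0006398) = -0.0001752
  B: epsilon_lateral = -(0.3103 × 0.001883) = -0.0005843
|epsilon_lateral|: A = 0.0001752, B = 0.0005843, so B is larger in magnitude.
Final answer: B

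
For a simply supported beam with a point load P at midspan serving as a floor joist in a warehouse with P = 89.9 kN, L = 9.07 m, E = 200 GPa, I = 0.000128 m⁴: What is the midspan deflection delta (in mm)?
Model: a simply supported beam with a point load P at midspan, so delta = (P·L^3) / (48·E·I).
Convert to SI units:
  P = 89.9 kN = 89900 N
  E = 200 GPa = 2 × 10¹¹ Pa
Substitute:
  delta = (89900 × 9.07^3) / (48 × (2 × 10¹¹) × 0.000128)
  delta = 0.05459 m
Convert: delta = 0.05459 m = 54.59 mm
Final answer: delta = 54.59 mm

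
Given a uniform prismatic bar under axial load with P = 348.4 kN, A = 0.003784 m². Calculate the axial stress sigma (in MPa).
Model: a uniform prismatic bar under axial load, so sigma = P / A.
Convert to SI units:
  P = 348.4 kN = 348400 N
Substitute:
  sigma = 348400 / 0.003784
  sigma = 9.207 × 10⁷ Pa
Convert: sigma = 9.207 × 10⁷ Pa = 92.07 MPa
Final answer: sigma = 92.07 MPa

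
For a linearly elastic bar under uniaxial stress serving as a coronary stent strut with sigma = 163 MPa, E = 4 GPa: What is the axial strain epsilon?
Model: a linearly elastic bar under uniaxial stress, so epsilon = sigma / E.
Convert to SI units:
  sigma = 163 MPa = 1.63 × 10⁸ Pa
  E = 4 GPa = 4 × 10⁹ Pa
Substitute:
  epsilon = (1.63 × 10⁸) / (4 × 10⁹)
  epsilon = 0.04075
Final answer: epsilon = 0.04075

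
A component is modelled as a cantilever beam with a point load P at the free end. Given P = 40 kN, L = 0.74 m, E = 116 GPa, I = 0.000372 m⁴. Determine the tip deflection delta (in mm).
Model: a cantilever beam with a point load P at the free end, so delta = (P·L^3) / (3·E·I).
Convert to SI units:
  P = 40 kN = 40000 N
  E = 116 GPa = 1.16 × 10¹¹ Pa
Substitute:
  delta = (40000 × 0.74^3) / (3 × (1.16 × 10¹¹) × 0.000372)
  delta = 0.0001252 m
Convert: delta = 0.0001252 m = 0.1252 mm
Final answer: delta = 0.1252 mm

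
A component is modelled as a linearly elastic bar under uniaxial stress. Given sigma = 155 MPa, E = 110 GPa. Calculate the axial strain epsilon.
Model: a linearly elastic bar under uniaxial stress, so epsilon = sigma / E.
Convert to SI units:
  sigma = 155 MPa = 1.55 × 10⁸ Pa
  E = 110 GPa = 1.1 × 10¹¹ Pa
Substitute:
  epsilon = (1.55 × 10⁸) / (1.1 × 10¹¹)
  epsilon = 0.001409
Final answer: epsilon = 0.001409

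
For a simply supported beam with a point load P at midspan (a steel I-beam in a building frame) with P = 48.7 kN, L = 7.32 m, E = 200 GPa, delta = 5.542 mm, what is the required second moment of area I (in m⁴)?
Model: a simply supported beam with a point load P at midspan, so delta = (P·L^3) / (48·E·I).
Solve for I: I = (P·L^3) / (48·delta·E).
Convert to SI units:
  P = 48.7 kN = 48700 N
  E = 200 GPa = 2 × 10¹¹ Pa
  delta = 5.542 mm = 0.005542 m
Substitute:
  I = (48700 × 7.32^3) / (48 × 0.005542 × (2 × 10¹¹))
  I = 0.000359 m⁴
Final answer: I = 0.000359 m⁴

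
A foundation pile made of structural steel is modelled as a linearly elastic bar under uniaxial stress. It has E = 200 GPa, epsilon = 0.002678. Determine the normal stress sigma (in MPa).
Model: a linearly elastic bar under uniaxial stress, so sigma = E·epsilon.
Convert to SI units:
  E = 200 GPa = 2 × 10¹¹ Pa
Substitute:
  sigma = (2 × 10¹¹) × 0.002678
  sigma = 5.356 × 10⁸ Pa
Convert: sigma = 5.356 × 10⁸ Pa = 535.6 MPa
Final answer: sigma = 535.6 MPa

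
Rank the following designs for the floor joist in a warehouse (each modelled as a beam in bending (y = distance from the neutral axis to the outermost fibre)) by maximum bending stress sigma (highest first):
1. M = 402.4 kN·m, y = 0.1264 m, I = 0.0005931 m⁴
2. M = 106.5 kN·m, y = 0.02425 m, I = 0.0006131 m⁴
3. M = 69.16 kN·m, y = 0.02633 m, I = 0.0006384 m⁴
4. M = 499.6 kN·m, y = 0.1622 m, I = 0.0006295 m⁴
Model: a beam in bending (y = distance from the neutral axis to the outermost fibre), so sigma = (M·y) / I (SI units).
  Case 1: sigma = (402400 × 0.1264) / 0.0005931 = 8.576 × 10⁷ Pa = 85.76 MPa
  Case 2: sigma = (106500 × 0.02425) / 0.0006131 = 4.212 × 10⁶ Pa = 4.212 MPa
  Case 3: sigma = (69160 × 0.02633) / 0.0006384 = 2.852 × 10⁶ Pa = 2.852 MPa
  Case 4: sigma = (499600 × 0.1622) / 0.0006295 = 1.287 × 10⁸ Pa = 128.7 MPa
Ordering: 128.7 MPa (case 4) > 85.76 MPa (case 1) > 4.212 MPa (case 2) > 2.852 MPa (case 3)
Final answer: 4, 1, 2, 3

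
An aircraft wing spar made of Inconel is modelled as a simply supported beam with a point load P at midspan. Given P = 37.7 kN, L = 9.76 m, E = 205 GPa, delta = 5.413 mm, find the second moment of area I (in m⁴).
Model: a simply supported beam with a point load P at midspan, so delta = (P·L^3) / (48·E·I).
Solve for I: I = (P·L^3) / (48·delta·E).
Convert to SI units:
  P = 37.7 kN = 37700 N
  E = 205 GPa = 2.05 × 10¹¹ Pa
  delta = 5.413 mm = 0.005413 m
Substitute:
  I = (37700 × 9.76^3) / (48 × 0.005413 × (2.05 × 10¹¹))
  I = 0.000658 m⁴
Final answer: I = 0.000658 m⁴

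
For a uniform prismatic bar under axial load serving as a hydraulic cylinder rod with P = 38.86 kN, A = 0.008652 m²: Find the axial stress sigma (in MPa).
Model: a uniform prismatic bar under axial load, so sigma = P / A.
Convert to SI units:
  P = 38.86 kN = 38860 N
Substitute:
  sigma = 38860 / 0.008652
  sigma = 4.491 × 10⁶ Pa
Convert: sigma = 4.491 × 10⁶ Pa = 4.491 MPa
Final answer: sigma = 4.491 MPa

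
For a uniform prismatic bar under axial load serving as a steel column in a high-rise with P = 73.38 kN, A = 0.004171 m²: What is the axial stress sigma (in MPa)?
Model: a uniform prismatic bar under axial load, so sigma = P / A.
Convert to SI units:
  P = 73.38 kN = 73380 N
Substitute:
  sigma = 73380 / 0.004171
  sigma = 1.759 × 10⁷ Pa
Convert: sigma = 1.759 × 10⁷ Pa = 17.59 MPa
Final answer: sigma = 17.59 MPa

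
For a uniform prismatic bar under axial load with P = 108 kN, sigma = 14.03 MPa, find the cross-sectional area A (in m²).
Model: a uniform prismatic bar under axial load, so sigma = P / A.
Solve for A: A = P / sigma.
Convert to SI units:
  P = 108 kN = 108000 N
  sigma = 14.03 MPa = 1.403 × 10⁷ Pa
Substitute:
  A = 108000 / (1.403 × 10⁷)
  A = 0.007698 m²
Final answer: A = 0.007698 m²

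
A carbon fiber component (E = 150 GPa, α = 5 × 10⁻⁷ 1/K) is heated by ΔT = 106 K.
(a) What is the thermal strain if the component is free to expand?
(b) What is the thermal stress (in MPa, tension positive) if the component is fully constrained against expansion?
(a) Free thermal strain ε_th = α·ΔT = (5 × 10⁻⁷) × 106 = 5.3 × 10⁻⁵
(b) Fully constrained, the expansion is suppressed, so σ = -E·α·ΔT. Convert E = 150 GPa = 1.5 × 10¹¹ Pa.
  σ = -(1.5 × 10¹¹) × (5 × 10⁻⁷) × 106 = -7.95 × 10⁶ Pa = -7.95 MPa (compressive)
Final answer: (a) ε_th = 5.3 × 10⁻⁵, (b) σ = -7.95 MPa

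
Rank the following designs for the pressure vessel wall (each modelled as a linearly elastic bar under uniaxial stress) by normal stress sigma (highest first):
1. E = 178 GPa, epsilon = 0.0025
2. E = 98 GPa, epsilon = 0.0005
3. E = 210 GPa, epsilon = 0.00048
Model: a linearly elastic bar under uniaxial stress, so sigma = E·epsilon (SI units).
  Case 1: sigma = (1.78 × 10¹¹) × 0.0025 = 4.45 × 10⁸ Pa = 445 MPa
  Case 2: sigma = (9.8 × 10¹⁰) × 0.0005 = 4.9 × 10⁷ Pa = 49 MPa
  Case 3: sigma = (2.1 × 10¹¹) × 0.00048 = 1.008 × 10⁸ Pa = 100.8 MPa
Ordering: 445 MPa (case 1) > 100.8 MPa (case 3) > 49 MPa (case 2)
Final answer: 1, 3, 2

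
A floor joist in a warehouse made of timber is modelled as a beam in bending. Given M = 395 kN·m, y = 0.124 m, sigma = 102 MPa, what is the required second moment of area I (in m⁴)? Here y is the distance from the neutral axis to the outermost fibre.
Model: a beam in bending, so sigma = (M·y) / I.
Solve for I: I = (M·y) / sigma.
Convert to SI units:
  M = 395 kN·m = 395000 N·m
  sigma = 102 MPa = 1.02 × 10⁸ Pa
Substitute:
  I = (395000 × 0.124) / (1.02 × 10⁸)
  I = 0.0004802 m⁴
Final answer: I = 0.0004802 m⁴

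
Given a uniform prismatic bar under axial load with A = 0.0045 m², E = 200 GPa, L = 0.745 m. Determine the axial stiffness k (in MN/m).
Model: a uniform prismatic bar under axial load, so k = (A·E) / L.
Convert to SI units:
  E = 200 GPa = 2 × 10¹¹ Pa
Substitute:
  k = (0.0045 × (2 × 10¹¹)) / 0.745
  k = 1.208 × 10⁹ N/m
Convert: k = 1.208 × 10⁹ N/m = 1208 MN/m
Final answer: k = 1208 MN/m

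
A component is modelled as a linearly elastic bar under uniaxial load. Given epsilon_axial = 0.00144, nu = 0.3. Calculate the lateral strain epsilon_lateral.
Model: a linearly elastic bar under uniaxial load, so epsilon_lateral = -nu·epsilon_axial.
Substitute:
  epsilon_lateral = -(0.3 × 0.00144)
  epsilon_lateral = -0.000432
Final answer: epsilon_lateral = -0.000432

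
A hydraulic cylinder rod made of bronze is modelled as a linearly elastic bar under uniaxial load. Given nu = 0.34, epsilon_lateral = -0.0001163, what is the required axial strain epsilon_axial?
Model: a linearly elastic bar under uniaxial load, so epsilon_lateral = -nu·epsilon_axial.
Solve for epsilon_axial: epsilon_axial = -epsilon_lateral / nu.
Substitute:
  epsilon_axial = -(-0.0001163) / 0.34
  epsilon_axial = 0.0003421
Final answer: epsilon_axial = 0.0003421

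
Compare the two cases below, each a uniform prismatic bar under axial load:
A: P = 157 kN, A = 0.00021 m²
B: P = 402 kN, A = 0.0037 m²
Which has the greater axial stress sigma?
Model: a uniform prismatic bar under axial load, so sigma = P / A (SI units).
  A: sigma = 157000 / 0.00021 = 7.476 × 10⁸ Pa = 747.6 MPa
  B: sigma = 402000 / 0.0037 = 1.086 × 10⁸ Pa = 108.6 MPa
747.6 MPa > 108.6 MPa, so A is larger.
Final answer: A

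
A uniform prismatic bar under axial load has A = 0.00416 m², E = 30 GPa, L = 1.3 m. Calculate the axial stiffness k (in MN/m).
Model: a uniform prismatic bar under axial load, so k = (A·E) / L.
Convert to SI units:
  E = 30 GPa = 3 × 10¹⁰ Pa
Substitute:
  k = (0.00416 × (3 × 10¹⁰)) / 1.3
  k = 9.6 × 10⁷ N/m
Convert: k = 9.6 × 10⁷ N/m = 96 MN/m
Final answer: k = 96 MN/m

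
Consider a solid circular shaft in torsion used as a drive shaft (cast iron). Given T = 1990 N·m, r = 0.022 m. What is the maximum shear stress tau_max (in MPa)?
Model: a solid circular shaft in torsion, so tau_max = (2·T) / (π·r^3).
Substitute:
  tau_max = (2 × 1990) / (π × 0.022^3)
  tau_max = 1.19 × 10⁸ Pa
Convert: tau_max = 1.19 × 10⁸ Pa = 119 MPa
Final answer: tau_max = 119 MPa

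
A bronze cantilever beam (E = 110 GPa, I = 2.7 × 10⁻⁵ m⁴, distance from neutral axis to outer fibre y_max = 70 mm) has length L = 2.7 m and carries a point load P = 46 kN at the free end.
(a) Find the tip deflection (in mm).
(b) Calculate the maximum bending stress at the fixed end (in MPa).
(a) Tip deflection of a cantilever with an end point load: δ = P·L^3 / (3·E·I). Convert P = 46 kN = 46000 N, E = 110 GPa = 1.1 × 10¹¹ Pa.
  δ = (46000 × 2.7^3) / (3 × (1.1 × 10¹¹) × (2.7 × 10⁻⁵)) = 0.1016 m = 101.6 mm
(b) Maximum bending moment at the fixed end: M = P·L = 46000 × 2.7 = 124200 N·m. Convert y_max = 70 mm = 0.07 m.
  σ = M·y_max / I = (124200 × 0.07) / (2.7 × 10⁻⁵) = 3.22 × 10⁸ Pa = 322 MPa
Final answer: (a) δ = 101.6 mm, (b) σ = 322 MPa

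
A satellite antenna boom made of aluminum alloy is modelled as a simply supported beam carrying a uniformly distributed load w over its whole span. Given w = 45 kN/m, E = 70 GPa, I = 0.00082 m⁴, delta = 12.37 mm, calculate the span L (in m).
Model: a simply supported beam carrying a uniformly distributed load w over its whole span, so delta = (5·w·L^4) / (384·E·I).
Solve for L: L = ((384·delta·E·I) / (5·w))^(1/4).
Convert to SI units:
  w = 45 kN/m = 45000 N/m
  E = 70 GPa = 7 × 10¹⁰ Pa
  delta = 12.37 mm = 0.01237 m
Substitute:
  L = ((384 × 0.01237 × (7 × 10¹⁰) × 0.00082) / (5 × 45000))^(1/4)
  L = 5.9 m
Final answer: L = 5.9 m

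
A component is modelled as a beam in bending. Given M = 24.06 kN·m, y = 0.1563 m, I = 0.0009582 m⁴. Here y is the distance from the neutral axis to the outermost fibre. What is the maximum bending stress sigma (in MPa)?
Model: a beam in bending, so sigma = (M·y) / I.
Convert to SI units:
  M = 24.06 kN·m = 24060 N·m
Substitute:
  sigma = (24060 × 0.1563) / 0.0009582
  sigma = 3.925 × 10⁶ Pa
Convert: sigma = 3.925 × 10⁶ Pa = 3.925 MPa
Final answer: sigma = 3.925 MPa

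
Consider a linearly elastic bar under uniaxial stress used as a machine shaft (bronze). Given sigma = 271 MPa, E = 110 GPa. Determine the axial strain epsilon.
Model: a linearly elastic bar under uniaxial stress, so epsilon = sigma / E.
Convert to SI units:
  sigma = 271 MPa = 2.71 × 10⁸ Pa
  E = 110 GPa = 1.1 × 10¹¹ Pa
Substitute:
  epsilon = (2.71 × 10⁸) / (1.1 × 10¹¹)
  epsilon = 0.002464
Final answer: epsilon = 0.002464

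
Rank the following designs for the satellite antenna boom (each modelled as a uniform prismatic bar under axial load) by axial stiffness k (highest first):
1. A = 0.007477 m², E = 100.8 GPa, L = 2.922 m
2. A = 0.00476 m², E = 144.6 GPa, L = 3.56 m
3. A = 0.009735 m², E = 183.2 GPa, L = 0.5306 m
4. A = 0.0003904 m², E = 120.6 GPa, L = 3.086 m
Model: a uniform prismatic bar under axial load, so k = (A·E) / L (SI units).
  Case 1: k = (0.007477 × (1.008 × 10¹¹)) / 2.922 = 2.579 × 10⁸ N/m = 257.9 MN/m
  Case 2: k = (0.00476 × (1.446 × 10¹¹)) / 3.56 = 1.933 × 10⁸ N/m = 193.3 MN/m
  Case 3: k = (0.009735 × (1.832 × 10¹¹)) / 0.5306 = 3.361 × 10⁹ N/m = 3361 MN/m
  Case 4: k = (0.0003904 × (1.206 × 10¹¹)) / 3.086 = 1.526 × 10⁷ N/m = 15.26 MN/m
Ordering: 3361 MN/m (case 3) > 257.9 MN/m (case 1) > 193.3 MN/m (case 2) > 15.26 MN/m (case 4)
Final answer: 3, 1, 2, 4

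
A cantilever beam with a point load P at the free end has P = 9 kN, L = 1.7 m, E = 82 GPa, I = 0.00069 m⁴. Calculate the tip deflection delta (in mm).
Model: a cantilever beam with a point load P at the free end, so delta = (P·L^3) / (3·E·I).
Convert to SI units:
  P = 9 kN = 9000 N
  E = 82 GPa = 8.2 × 10¹⁰ Pa
Substitute:
  delta = (9000 × 1.7^3) / (3 × (8.2 × 10¹⁰) × 0.00069)
  delta = 0.0002605 m
Convert: delta = 0.0002605 m = 0.2605 mm
Final answer: delta = 0.2605 mm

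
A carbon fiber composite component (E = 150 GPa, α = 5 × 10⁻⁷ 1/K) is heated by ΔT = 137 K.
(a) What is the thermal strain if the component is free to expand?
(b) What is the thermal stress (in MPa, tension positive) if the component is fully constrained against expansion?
(a) Free thermal strain ε_th = α·ΔT = (5 × 10⁻⁷) × 137 = 6.85 × 10⁻⁵
(b) Fully constrained, the expansion is suppressed, so σ = -E·α·ΔT. Convert E = 150 GPa = 1.5 × 10¹¹ Pa.
  σ = -(1.5 × 10¹¹) × (5 × 10⁻⁷) × 137 = -1.028 × 10⁷ Pa = -10.28 MPa (compressive)
Final answer: (a) ε_th = 6.85 × 10⁻⁵, (b) σ = -10.28 MPa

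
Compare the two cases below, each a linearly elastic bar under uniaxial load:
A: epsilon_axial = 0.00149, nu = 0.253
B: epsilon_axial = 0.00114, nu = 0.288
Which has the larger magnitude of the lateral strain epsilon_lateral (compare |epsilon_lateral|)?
Model: a linearly elastic bar under uniaxial load, so epsilon_lateral = -nu·epsilon_axial (SI units).
  A: epsilon_lateral = -(0.253 × 0.00149) = -0.000377
  B: epsilon_lateral = -(0.288 × 0.00114) = -0.0003283
|epsilon_lateral|: A = 0.000377, B = 0.0003283, so A is larger in magnitude.
Final answer: A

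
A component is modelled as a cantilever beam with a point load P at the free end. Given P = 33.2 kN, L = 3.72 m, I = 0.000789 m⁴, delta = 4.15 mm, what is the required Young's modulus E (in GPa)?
Model: a cantilever beam with a point load P at the free end, so delta = (P·L^3) / (3·E·I).
Solve for E: E = (P·L^3) / (3·delta·I).
Convert to SI units:
  P = 33.2 kN = 33200 N
  delta = 4.15 mm = 0.00415 m
Substitute:
  E = (33200 × 3.72^3) / (3 × 0.00415 × 0.000789)
  E = 1.74 × 10¹¹ Pa
Convert: E = 1.74 × 10¹¹ Pa = 174 GPa
Final answer: E = 174 GPa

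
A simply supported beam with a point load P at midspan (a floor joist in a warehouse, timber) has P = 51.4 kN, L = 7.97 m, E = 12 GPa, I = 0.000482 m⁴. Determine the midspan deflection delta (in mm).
Model: a simply supported beam with a point load P at midspan, so delta = (P·L^3) / (48·E·I).
Convert to SI units:
  P = 51.4 kN = 51400 N
  E = 12 GPa = 1.2 × 10¹⁰ Pa
Substitute:
  delta = (51400 × 7.97^3) / (48 × (1.2 × 10¹⁰) × 0.000482)
  delta = 0.09373 m
Convert: delta = 0.09373 m = 93.73 mm
Final answer: delta = 93.73 mm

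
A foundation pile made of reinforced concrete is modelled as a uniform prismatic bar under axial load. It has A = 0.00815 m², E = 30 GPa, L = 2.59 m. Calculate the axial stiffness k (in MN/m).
Model: a uniform prismatic bar under axial load, so k = (A·E) / L.
Convert to SI units:
  E = 30 GPa = 3 × 10¹⁰ Pa
Substitute:
  k = (0.00815 × (3 × 10¹⁰)) / 2.59
  k = 9.44 × 10⁷ N/m
Convert: k = 9.44 × 10⁷ N/m = 94.4 MN/m
Final answer: k = 94.4 MN/m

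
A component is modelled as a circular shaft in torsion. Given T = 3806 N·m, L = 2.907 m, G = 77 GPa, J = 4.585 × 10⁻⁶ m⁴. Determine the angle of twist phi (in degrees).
Model: a circular shaft in torsion, so phi = (T·L) / (G·J).
Convert to SI units:
  G = 77 GPa = 7.7 × 10¹⁰ Pa
Substitute:
  phi = (3806 × 2.907) / ((7.7 × 10¹⁰) × (4.585 × 10⁻⁶))
  phi = 0.03134 rad
Convert to degrees: phi = 0.03134 × 180/π = 1.796°
Final answer: phi = 1.796°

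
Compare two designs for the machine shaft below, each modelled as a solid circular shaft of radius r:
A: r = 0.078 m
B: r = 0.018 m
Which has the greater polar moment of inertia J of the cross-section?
Model: a solid circular shaft of radius r, so J = (π·r^4) / 2 (SI units).
  A: J = (π × 0.078^4) / 2 = 5.814 × 10⁻⁵ m⁴
  B: J = (π × 0.018^4) / 2 = 1.649 × 10⁻⁷ m⁴
5.814 × 10⁻⁵ m⁴ > 1.649 × 10⁻⁷ m⁴, so A is larger.
Final answer: A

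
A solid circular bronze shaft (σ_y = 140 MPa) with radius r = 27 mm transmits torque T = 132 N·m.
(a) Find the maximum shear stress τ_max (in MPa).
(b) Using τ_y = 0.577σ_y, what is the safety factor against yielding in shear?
(a) For a solid circular shaft, τ_max = T·r/J with J = π·r^4/2, i.e. τ_max = 2·T / (π·r^3). Convert r = 27 mm = 0.027 m.
  τ_max = (2 × 132) / (π × 0.027^3) = 4.269 × 10⁶ Pa = 4.269 MPa
(b) τ_y = 0.577 × 140 = 80.78 MPa
  SF = τ_y/τ_max = 80.78 / 4.269 = 18.92
Final answer: (a) τ_max = 4.269 MPa, (b) SF = 18.92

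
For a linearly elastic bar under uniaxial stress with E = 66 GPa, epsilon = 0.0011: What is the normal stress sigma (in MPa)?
Model: a linearly elastic bar under uniaxial stress, so sigma = E·epsilon.
Convert to SI units:
  E = 66 GPa = 6.6 × 10¹⁰ Pa
Substitute:
  sigma = (6.6 × 10¹⁰) × 0.0011
  sigma = 7.26 × 10⁷ Pa
Convert: sigma = 7.26 × 10⁷ Pa = 72.6 MPa
Final answer: sigma = 72.6 MPa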